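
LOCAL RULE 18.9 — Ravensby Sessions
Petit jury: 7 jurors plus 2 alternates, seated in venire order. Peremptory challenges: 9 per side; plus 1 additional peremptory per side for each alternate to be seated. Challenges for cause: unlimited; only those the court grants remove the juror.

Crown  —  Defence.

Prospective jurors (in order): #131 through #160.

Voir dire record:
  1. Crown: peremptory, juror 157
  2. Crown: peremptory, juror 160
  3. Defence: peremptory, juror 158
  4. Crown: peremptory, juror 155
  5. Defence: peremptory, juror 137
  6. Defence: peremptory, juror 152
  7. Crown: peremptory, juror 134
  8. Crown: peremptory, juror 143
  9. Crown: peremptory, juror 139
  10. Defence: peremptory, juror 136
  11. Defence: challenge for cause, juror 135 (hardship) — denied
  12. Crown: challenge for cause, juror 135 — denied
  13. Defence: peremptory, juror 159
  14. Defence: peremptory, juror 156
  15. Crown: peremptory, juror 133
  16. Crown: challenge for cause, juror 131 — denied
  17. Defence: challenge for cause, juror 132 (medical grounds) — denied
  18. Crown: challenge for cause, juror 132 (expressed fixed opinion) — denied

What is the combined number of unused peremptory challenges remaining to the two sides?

Crown allotment: 9 base + 1 × 2 alternates = 11. Defence allotment: 9 base + 1 × 2 alternates = 11.
Crown peremptories used: #157, #160, #155, #134, #143, #139, #133 — 7 (for-cause on #135, #131, #132 don't count).
Defence peremptories used: #158, #137, #152, #136, #159, #156 — 6 (for-cause on #135, #132 don't count).
Remaining: (11 − 7) + (11 − 6) = 9.

9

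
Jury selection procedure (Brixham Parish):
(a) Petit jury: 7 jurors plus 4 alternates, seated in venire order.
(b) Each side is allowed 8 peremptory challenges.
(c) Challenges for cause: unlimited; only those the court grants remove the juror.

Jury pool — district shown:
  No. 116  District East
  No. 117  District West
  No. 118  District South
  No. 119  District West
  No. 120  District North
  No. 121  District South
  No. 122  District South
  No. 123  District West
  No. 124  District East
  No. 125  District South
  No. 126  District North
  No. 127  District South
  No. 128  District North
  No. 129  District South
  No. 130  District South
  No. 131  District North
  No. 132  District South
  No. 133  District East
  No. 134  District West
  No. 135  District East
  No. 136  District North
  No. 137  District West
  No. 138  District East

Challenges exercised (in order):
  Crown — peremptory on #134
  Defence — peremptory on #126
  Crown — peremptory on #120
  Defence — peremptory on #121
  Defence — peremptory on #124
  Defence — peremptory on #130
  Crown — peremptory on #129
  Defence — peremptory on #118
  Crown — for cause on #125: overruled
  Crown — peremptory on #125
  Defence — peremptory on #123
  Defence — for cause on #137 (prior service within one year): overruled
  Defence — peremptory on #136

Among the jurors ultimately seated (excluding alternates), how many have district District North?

Removed: #118, #120, #121, #123, #124, #125, #126, #129, #130, #134, #136.
Seated jurors 1–7: #116, #117, #119, #122, #127, #128, #131 (alternates #132, #133, #135, #137 not counted).
Of those, in District North: #128, #131 → 2.

2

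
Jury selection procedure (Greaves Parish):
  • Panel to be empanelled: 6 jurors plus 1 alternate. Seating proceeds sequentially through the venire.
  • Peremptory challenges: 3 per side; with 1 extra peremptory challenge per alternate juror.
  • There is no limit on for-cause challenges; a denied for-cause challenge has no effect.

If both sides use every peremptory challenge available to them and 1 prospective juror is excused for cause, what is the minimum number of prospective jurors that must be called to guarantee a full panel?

16

Seats to fill: 6 + 1 alternates = 7.
Peremptories: 3 + 1×1 = 4 per side × 2 sides = 8.
For-cause removals: 1.
Minimum venire: 7 + 8 + 1 = 16.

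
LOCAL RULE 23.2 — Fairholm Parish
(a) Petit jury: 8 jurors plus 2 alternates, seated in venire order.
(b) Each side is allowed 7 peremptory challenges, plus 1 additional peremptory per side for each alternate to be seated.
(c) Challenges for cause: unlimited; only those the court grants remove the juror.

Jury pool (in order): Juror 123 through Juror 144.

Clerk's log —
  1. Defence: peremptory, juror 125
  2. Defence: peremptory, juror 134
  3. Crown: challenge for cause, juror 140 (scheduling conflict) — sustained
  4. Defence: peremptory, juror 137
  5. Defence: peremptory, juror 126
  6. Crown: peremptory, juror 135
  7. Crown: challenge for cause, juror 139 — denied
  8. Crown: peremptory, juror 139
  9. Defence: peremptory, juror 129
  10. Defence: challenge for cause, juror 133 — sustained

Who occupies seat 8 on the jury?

Removed: #125, #126, #129, #133, #134, #135, #137, #139, #140.
Filling seats in venire order through position 8: #123, #124, #127, #128, #130, #131, #132, #136.
So seat 8 is #136.

136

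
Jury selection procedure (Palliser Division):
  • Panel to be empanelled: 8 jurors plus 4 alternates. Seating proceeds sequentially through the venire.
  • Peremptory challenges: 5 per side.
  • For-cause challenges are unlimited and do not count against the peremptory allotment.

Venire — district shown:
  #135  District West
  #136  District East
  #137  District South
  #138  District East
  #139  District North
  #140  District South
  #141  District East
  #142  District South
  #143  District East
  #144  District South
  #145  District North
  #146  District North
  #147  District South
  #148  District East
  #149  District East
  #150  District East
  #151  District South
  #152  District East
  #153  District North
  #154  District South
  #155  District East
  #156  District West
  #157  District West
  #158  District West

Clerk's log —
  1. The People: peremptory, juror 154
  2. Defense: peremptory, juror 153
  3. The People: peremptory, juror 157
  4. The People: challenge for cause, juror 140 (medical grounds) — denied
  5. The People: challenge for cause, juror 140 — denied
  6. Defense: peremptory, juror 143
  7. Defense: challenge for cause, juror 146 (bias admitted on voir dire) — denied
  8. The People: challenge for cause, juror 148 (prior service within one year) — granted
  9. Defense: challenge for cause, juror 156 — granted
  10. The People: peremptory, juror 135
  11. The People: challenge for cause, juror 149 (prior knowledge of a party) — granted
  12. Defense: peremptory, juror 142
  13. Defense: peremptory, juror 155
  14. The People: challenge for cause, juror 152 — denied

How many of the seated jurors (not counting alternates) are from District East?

3

Removed: #135, #142, #143, #148, #149, #153, #154, #155, #156, #157.
Seated jurors 1–8: #136, #137, #138, #139, #140, #141, #144, #145 (alternates #146, #147, #150, #151 not counted).
Of those, in District East: #136, #138, #141 → 3.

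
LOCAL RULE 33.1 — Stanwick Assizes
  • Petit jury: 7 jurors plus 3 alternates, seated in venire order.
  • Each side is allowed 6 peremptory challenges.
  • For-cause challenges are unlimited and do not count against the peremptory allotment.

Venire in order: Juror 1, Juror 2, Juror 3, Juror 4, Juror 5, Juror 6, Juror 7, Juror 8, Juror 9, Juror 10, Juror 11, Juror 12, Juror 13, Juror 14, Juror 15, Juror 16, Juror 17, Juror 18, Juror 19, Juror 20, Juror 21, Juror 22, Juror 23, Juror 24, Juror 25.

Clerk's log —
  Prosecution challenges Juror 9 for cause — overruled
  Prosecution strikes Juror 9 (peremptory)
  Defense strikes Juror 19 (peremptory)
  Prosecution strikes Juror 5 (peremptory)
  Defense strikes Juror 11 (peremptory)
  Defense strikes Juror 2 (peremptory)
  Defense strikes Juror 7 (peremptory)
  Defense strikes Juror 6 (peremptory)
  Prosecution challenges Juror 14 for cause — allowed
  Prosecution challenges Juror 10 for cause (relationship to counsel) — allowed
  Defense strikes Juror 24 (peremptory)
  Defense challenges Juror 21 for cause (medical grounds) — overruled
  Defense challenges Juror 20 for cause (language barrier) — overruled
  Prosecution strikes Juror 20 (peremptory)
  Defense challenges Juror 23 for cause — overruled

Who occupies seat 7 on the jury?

15

Removed: #2, #5, #6, #7, #9, #10, #11, #14, #19, #20, #24. (#21, #23 stay — for-cause denied.)
Filling seats in venire order through position 7: #1, #3, #4, #8, #12, #13, #15.
So seat 7 is #15.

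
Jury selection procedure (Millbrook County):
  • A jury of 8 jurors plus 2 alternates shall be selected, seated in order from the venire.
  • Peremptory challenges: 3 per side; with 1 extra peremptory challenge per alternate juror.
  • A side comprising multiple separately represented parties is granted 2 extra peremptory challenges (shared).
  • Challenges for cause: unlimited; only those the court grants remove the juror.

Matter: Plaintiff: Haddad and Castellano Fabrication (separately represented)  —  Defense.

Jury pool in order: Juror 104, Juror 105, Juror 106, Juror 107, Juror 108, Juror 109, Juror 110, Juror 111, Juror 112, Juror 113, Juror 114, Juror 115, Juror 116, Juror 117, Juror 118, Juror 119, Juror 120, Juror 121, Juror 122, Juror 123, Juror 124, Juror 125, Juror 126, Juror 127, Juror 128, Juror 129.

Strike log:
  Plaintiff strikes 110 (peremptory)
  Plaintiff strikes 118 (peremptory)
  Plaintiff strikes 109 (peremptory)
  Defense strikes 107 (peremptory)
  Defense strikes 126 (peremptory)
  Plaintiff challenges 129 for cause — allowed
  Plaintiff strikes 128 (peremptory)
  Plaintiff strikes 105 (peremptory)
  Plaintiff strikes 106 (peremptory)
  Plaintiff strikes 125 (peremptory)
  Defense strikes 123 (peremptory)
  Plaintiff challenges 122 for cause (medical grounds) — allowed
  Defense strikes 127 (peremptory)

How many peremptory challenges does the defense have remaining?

Defense allotment: 3 base + 1 × 2 alternates = 5.
Defense peremptories used: #107, #126, #123, #127 — 4.
Remaining: 5 − 4 = 1.

1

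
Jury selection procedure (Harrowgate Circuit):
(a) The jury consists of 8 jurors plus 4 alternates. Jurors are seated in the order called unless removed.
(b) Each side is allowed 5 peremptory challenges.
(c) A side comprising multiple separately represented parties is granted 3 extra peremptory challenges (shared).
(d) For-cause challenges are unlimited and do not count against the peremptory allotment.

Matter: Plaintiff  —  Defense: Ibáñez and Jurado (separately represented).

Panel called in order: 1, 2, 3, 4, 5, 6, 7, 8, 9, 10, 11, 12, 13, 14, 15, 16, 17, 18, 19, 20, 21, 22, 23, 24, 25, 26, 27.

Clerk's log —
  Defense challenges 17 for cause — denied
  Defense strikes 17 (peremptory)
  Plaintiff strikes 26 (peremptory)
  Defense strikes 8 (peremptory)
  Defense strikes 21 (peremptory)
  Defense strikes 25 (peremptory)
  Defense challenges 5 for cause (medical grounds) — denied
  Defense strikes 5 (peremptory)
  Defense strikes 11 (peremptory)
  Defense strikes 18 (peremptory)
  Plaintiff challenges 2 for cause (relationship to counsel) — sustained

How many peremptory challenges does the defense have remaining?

Defense allotment: 5 base + 3 multi-party = 8.
Defense peremptories used: #17, #8, #21, #25, #5, #11, #18 — 7 (for-cause on #17, #5 don't count).
Remaining: 8 − 7 = 1.

1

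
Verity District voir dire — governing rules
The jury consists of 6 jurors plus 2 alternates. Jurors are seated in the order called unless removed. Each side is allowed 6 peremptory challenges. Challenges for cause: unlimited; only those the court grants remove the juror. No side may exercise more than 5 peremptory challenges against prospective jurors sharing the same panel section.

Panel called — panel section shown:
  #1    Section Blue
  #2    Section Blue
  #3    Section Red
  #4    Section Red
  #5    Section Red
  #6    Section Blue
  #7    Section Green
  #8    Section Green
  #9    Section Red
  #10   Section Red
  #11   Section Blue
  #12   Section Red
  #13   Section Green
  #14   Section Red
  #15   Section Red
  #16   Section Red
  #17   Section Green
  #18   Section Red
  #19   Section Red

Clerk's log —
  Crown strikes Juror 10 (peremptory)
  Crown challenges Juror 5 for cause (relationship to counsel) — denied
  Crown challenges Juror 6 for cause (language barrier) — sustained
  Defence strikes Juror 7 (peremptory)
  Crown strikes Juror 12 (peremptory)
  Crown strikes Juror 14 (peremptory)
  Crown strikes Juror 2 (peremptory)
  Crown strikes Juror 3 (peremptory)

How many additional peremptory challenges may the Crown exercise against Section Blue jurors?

Crown peremptories so far: #10, #12, #14, #2, #3 — 5 of 6 used, 1 left overall.
Against Section Blue: #2 — 1 used; per-section cap 5 leaves 4.
Binding limit: min(1, 4) = 1.

1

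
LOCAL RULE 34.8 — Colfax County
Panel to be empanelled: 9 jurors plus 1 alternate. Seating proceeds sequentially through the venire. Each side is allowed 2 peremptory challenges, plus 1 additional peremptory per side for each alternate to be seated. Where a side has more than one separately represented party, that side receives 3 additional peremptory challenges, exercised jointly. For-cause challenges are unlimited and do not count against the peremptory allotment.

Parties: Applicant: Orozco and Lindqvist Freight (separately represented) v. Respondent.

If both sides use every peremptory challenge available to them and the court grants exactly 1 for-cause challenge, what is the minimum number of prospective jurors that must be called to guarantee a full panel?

Seats to fill: 9 + 1 alternates = 10.
Peremptories — Applicant: 2 + 1×1 + 3 = 6; Respondent: 2 + 1×1 = 3; total 9.
For-cause removals: 1.
Minimum venire: 10 + 9 + 1 = 20.

20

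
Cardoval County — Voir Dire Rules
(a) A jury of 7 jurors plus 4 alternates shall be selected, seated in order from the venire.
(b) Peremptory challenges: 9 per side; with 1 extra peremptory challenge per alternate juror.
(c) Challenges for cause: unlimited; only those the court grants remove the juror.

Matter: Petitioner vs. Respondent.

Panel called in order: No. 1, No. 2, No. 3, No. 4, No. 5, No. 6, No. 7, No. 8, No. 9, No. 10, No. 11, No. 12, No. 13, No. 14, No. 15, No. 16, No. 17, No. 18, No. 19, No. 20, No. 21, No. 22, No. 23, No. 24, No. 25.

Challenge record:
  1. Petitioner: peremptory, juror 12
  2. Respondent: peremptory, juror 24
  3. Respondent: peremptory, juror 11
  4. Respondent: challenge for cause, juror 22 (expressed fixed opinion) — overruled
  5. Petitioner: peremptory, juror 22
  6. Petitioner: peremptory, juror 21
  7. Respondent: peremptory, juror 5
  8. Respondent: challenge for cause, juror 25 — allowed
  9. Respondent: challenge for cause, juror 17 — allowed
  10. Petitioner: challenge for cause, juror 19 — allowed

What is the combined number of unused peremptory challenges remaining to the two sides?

20

Petitioner allotment: 9 base + 1 × 4 alternates = 13. Respondent allotment: 9 base + 1 × 4 alternates = 13.
Petitioner peremptories used: #12, #22, #21 — 3 (the for-cause on #19 doesn't count).
Respondent peremptories used: #24, #11, #5 — 3 (for-cause on #22, #25, #17 don't count).
Remaining: (13 − 3) + (13 − 3) = 20.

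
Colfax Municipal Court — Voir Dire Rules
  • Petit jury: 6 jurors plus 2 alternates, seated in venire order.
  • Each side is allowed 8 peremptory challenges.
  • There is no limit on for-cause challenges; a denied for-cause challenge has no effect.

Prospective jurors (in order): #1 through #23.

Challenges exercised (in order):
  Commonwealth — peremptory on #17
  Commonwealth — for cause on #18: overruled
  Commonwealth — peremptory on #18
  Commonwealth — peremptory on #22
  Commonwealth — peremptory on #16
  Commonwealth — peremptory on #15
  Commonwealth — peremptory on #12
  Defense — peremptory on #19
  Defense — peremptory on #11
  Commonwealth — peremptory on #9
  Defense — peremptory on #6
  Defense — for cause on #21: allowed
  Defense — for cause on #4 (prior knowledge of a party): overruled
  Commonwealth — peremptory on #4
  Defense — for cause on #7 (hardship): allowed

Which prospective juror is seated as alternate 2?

14

Removed: #4, #6, #7, #9, #11, #12, #15, #16, #17, #18, #19, #21, #22.
Filling seats in venire order through position 8: #1, #2, #3, #5, #8, #10, #13, #14.
So alternate 2 is #14.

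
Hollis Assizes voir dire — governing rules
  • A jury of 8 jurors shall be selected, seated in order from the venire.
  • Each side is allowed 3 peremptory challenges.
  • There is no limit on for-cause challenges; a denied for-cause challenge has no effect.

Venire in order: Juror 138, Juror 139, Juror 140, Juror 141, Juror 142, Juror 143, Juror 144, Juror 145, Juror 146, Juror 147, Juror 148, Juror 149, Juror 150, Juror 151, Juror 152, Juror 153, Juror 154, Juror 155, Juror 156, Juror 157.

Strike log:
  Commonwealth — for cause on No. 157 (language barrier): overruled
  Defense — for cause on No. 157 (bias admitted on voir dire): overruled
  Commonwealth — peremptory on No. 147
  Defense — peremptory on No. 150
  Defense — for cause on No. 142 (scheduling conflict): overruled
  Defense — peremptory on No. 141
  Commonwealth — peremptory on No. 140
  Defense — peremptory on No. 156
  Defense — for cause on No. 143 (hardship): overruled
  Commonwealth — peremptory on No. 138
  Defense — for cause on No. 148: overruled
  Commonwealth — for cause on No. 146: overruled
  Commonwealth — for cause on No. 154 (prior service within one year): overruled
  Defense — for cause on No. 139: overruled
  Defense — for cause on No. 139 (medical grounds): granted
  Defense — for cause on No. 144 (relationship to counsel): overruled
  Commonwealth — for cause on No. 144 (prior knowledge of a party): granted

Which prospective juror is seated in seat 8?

Removed: #138, #139, #140, #141, #144, #147, #150, #156. (#142, #143, #146, #148, #154, #157 stay — for-cause denied.)
Seating in order: seats 1–8 → #142, #143, #145, #146, #148, #149, #151, #152.
So seat 8 is #152.

152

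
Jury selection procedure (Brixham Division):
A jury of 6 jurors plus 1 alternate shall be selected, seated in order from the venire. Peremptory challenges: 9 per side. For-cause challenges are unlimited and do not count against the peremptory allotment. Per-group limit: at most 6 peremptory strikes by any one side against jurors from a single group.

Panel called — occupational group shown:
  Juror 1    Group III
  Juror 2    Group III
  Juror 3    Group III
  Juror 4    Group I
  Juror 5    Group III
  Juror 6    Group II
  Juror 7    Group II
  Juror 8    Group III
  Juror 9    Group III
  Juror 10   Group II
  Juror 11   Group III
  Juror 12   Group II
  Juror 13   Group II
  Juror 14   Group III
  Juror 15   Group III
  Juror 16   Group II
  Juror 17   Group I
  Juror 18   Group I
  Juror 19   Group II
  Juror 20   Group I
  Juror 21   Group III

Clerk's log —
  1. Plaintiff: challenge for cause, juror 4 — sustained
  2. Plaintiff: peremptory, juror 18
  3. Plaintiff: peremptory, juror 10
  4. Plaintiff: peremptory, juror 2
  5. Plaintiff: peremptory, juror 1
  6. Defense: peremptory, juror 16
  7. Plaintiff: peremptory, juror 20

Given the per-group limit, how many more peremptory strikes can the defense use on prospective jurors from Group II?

5

Defense peremptories so far: #16 — 1 of 9 used, 8 left overall.
Against Group II: #16 — 1 used; per-group cap 6 leaves 5.
Binding limit: min(8, 5) = 5.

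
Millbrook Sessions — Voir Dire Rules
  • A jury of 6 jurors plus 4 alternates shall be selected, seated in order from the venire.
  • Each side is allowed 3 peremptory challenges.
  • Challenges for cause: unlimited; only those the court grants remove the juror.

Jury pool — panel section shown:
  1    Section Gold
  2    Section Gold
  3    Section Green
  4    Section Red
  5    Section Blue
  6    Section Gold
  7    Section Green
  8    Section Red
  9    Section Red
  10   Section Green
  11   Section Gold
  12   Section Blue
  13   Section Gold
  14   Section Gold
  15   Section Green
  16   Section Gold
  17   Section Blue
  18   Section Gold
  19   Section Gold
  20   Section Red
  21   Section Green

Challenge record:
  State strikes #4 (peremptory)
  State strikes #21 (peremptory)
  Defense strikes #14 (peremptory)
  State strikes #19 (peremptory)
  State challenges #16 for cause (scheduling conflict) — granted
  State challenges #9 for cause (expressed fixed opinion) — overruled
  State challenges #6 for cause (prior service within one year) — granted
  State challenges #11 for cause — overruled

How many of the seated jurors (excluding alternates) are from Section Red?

1

Removed: #4, #6, #14, #16, #19, #21.
Seated jurors 1–6: #1, #2, #3, #5, #7, #8 (alternates #9, #10, #11, #12 not counted).
Of those, in Section Red: #8 → 1.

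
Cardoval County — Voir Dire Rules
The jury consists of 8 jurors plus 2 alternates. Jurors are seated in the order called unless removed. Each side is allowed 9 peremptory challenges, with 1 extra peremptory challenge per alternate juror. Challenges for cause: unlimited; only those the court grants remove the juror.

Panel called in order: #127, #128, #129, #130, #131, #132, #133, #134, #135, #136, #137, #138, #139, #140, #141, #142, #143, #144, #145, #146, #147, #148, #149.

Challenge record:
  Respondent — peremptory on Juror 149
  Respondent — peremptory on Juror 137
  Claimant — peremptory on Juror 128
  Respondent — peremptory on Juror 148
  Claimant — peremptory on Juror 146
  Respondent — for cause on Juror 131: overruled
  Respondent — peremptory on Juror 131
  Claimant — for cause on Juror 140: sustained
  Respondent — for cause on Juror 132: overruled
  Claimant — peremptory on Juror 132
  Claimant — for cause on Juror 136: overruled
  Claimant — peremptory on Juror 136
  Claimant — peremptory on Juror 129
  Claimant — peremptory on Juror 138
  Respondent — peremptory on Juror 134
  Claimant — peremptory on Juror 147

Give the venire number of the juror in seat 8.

Removed: #128, #129, #131, #132, #134, #136, #137, #138, #140, #146, #147, #148, #149.
Seating in order: seats 1–8 → #127, #130, #133, #135, #139, #141, #142, #143; alternates → #144, #145.
So seat 8 is #143.

143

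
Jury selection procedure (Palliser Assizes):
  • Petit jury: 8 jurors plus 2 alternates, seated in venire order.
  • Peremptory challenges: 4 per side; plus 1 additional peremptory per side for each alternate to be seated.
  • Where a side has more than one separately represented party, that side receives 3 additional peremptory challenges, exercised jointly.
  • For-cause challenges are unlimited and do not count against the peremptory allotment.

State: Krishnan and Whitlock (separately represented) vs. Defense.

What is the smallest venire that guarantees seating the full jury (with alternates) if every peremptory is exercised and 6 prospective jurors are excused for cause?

Seats to fill: 8 + 2 alternates = 10.
Peremptories — State: 4 + 1×2 + 3 = 9; Defense: 4 + 1×2 = 6; total 15.
For-cause removals: 6.
Minimum venire: 10 + 15 + 6 = 31.

31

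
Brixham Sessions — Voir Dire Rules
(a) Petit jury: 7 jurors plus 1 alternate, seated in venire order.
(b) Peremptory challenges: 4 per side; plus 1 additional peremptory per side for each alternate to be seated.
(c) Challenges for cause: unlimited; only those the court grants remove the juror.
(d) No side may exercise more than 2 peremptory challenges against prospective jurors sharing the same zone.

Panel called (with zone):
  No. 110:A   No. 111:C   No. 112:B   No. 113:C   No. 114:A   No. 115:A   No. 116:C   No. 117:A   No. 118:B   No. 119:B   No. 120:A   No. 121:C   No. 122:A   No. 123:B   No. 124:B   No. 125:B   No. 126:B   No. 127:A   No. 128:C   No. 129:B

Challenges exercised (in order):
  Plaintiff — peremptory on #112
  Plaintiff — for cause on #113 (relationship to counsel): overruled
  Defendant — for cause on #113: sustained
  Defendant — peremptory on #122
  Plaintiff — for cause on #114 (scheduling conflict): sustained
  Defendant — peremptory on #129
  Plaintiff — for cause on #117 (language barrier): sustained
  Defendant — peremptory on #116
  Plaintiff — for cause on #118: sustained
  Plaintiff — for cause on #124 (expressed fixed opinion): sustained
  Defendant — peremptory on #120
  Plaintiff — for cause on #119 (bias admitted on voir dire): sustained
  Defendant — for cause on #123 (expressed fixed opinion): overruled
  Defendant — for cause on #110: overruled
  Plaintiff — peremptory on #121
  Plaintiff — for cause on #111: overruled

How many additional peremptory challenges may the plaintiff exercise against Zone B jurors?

1

Plaintiff peremptories so far: #112, #121 — 2 of 5 used, 3 left overall.
Against Zone B: #112 — 1 used; per-zone cap 2 leaves 1.
Binding limit: min(3, 1) = 1.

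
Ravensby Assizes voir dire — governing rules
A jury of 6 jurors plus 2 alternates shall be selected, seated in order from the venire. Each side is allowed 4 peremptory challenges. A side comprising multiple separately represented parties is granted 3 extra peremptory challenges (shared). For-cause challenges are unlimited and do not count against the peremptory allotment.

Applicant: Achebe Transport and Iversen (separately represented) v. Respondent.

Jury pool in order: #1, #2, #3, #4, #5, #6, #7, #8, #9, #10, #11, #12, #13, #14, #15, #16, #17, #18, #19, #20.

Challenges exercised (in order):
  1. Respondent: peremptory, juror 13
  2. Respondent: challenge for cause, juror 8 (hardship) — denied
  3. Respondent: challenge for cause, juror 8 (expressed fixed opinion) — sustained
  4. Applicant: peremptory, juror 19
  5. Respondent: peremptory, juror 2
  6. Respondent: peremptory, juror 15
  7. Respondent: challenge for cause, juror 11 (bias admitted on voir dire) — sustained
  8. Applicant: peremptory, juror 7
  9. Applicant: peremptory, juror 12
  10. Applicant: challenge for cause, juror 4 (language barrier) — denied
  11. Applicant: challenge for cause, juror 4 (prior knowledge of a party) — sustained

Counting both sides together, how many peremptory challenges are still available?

Applicant allotment: 4 base + 3 multi-party = 7. Respondent allotment: 4.
Applicant peremptories used: #19, #7, #12 — 3 (for-cause on #4, #4 don't count).
Respondent peremptories used: #13, #2, #15 — 3 (for-cause on #8, #8, #11 don't count).
Remaining: (7 − 3) + (4 − 3) = 5.

5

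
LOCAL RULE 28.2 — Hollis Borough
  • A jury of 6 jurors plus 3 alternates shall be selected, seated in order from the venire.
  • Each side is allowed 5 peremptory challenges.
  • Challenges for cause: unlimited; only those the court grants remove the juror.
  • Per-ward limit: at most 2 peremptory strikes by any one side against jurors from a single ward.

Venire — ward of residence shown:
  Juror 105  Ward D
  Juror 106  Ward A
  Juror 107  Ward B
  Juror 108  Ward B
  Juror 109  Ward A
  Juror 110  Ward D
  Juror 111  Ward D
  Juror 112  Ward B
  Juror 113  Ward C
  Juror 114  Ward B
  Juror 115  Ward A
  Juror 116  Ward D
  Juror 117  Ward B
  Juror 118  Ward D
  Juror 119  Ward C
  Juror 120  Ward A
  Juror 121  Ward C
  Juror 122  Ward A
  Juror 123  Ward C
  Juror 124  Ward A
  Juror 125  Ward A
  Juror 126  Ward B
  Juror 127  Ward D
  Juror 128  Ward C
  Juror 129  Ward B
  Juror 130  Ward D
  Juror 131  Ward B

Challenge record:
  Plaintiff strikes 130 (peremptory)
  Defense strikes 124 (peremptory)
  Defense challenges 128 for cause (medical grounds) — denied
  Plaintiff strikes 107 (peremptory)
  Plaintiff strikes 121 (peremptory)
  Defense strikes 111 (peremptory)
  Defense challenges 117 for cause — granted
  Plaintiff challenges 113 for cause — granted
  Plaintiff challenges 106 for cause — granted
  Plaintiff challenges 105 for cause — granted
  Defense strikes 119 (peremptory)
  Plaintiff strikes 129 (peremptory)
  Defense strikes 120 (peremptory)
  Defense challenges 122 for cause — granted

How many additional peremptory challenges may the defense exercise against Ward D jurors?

1

Defense peremptories so far: #124, #111, #119, #120 — 4 of 5 used, 1 left overall.
Against Ward D: #111 — 1 used; per-ward cap 2 leaves 1.
Binding limit: min(1, 1) = 1.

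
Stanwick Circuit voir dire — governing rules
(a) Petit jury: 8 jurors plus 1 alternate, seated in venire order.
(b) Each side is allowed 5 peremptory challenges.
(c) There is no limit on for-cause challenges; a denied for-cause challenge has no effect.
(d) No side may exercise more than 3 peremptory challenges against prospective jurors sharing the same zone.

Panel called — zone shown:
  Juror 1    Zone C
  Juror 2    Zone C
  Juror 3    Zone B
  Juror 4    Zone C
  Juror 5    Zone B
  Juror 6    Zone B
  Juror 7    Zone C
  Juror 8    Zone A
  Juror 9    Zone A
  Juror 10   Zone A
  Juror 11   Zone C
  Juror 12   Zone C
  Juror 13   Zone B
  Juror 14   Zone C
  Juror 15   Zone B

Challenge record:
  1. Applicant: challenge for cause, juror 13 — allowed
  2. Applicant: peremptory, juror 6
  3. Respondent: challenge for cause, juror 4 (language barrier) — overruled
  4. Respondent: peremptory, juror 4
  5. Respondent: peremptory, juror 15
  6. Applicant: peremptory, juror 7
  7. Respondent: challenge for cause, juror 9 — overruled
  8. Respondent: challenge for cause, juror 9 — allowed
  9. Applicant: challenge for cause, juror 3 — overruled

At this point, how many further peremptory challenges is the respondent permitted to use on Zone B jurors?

2

Respondent peremptories so far: #4, #15 — 2 of 5 used, 3 left overall.
Against Zone B: #15 — 1 used; per-zone cap 3 leaves 2.
Binding limit: min(3, 2) = 2.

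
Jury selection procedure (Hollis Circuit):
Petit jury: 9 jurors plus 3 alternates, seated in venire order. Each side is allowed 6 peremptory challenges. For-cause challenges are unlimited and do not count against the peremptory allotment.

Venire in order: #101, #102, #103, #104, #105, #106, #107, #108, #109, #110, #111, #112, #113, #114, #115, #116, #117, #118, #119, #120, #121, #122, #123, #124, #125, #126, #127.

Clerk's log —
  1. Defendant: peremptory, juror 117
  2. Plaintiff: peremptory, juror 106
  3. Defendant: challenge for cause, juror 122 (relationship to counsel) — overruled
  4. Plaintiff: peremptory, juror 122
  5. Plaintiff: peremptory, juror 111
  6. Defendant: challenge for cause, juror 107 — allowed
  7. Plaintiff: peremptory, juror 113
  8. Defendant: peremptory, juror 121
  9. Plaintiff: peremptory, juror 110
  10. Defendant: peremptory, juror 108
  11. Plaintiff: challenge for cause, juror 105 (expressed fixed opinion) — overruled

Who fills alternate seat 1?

116

Removed: #106, #107, #108, #110, #111, #113, #117, #121, #122. (#105 stays — for-cause denied.)
Seating in order: seats 1–9 → #101, #102, #103, #104, #105, #109, #112, #114, #115; alternates → #116, #118, #119.
So alternate 1 is #116.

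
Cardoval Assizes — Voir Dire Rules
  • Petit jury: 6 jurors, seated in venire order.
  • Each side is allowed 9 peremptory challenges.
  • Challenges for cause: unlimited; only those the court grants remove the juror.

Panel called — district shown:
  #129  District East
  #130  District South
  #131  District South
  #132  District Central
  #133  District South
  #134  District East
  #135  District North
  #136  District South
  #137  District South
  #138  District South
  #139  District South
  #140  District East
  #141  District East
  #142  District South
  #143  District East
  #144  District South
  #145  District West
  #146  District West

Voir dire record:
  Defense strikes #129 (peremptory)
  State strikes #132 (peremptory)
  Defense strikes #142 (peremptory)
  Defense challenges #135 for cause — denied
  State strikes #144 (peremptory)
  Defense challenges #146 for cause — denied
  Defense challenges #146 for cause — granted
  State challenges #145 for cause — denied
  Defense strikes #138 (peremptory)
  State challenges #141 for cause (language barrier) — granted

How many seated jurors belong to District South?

Removed: #129, #132, #138, #141, #142, #144, #146.
Seated jurors 1–6: #130, #131, #133, #134, #135, #136.
Of those, in District South: #130, #131, #133, #136 → 4.

4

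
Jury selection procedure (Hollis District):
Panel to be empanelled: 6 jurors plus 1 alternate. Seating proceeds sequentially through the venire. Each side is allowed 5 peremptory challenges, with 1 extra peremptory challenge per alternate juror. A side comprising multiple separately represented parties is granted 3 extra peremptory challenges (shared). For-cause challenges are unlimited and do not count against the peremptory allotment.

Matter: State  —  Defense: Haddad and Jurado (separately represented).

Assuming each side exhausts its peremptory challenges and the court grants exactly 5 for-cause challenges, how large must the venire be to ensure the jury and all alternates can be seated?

Seats to fill: 6 + 1 alternates = 7.
Peremptories — State: 5 + 1×1 = 6; Defense: 5 + 1×1 + 3 = 9; total 15.
For-cause removals: 5.
Minimum venire: 7 + 15 + 5 = 27.

27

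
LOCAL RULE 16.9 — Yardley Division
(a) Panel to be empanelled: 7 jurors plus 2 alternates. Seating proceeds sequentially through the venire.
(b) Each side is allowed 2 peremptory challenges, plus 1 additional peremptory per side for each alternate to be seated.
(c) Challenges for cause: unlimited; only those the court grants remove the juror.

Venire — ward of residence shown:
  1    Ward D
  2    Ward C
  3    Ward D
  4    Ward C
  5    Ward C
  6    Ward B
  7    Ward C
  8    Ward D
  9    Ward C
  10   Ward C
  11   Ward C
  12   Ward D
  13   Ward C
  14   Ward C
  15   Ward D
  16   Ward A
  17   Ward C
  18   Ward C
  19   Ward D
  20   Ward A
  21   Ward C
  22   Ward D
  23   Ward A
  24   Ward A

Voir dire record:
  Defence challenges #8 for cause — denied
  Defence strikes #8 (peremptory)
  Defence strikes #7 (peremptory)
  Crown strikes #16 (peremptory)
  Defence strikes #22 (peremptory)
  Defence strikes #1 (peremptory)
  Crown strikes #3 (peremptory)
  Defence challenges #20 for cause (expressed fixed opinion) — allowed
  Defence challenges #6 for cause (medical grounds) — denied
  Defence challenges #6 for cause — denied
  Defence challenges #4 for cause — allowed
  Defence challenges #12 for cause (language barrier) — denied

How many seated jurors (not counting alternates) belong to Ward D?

Removed: #1, #3, #4, #7, #8, #16, #20, #22.
Seated jurors 1–7: #2, #5, #6, #9, #10, #11, #12 (alternates #13, #14 not counted).
Of those, in Ward D: #12 → 1.

1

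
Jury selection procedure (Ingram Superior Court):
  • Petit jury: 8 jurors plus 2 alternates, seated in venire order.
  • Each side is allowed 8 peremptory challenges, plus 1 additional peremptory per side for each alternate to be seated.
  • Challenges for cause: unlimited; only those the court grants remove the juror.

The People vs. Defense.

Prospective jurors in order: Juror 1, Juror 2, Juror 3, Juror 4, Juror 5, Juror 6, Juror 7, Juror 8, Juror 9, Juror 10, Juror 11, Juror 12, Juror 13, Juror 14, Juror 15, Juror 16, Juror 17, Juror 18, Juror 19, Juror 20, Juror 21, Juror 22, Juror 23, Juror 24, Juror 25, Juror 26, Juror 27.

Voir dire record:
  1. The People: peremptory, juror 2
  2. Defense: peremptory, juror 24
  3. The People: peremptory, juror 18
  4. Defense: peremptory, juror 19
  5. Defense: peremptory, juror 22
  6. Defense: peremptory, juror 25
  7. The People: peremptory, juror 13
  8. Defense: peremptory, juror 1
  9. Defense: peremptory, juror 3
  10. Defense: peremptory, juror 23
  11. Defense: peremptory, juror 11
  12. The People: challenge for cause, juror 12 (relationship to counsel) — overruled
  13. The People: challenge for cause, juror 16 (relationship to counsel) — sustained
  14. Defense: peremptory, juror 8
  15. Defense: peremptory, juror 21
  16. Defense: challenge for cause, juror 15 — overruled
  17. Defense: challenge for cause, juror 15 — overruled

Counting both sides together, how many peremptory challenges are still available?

The People allotment: 8 base + 1 × 2 alternates = 10. Defense allotment: 8 base + 1 × 2 alternates = 10.
The People peremptories used: #2, #18, #13 — 3 (for-cause on #12, #16 don't count).
Defense peremptories used: #24, #19, #22, #25, #1, #3, #23, #11, #8, #21 — 10 (for-cause on #15, #15 don't count).
Remaining: (10 − 3) + (10 − 10) = 7.

7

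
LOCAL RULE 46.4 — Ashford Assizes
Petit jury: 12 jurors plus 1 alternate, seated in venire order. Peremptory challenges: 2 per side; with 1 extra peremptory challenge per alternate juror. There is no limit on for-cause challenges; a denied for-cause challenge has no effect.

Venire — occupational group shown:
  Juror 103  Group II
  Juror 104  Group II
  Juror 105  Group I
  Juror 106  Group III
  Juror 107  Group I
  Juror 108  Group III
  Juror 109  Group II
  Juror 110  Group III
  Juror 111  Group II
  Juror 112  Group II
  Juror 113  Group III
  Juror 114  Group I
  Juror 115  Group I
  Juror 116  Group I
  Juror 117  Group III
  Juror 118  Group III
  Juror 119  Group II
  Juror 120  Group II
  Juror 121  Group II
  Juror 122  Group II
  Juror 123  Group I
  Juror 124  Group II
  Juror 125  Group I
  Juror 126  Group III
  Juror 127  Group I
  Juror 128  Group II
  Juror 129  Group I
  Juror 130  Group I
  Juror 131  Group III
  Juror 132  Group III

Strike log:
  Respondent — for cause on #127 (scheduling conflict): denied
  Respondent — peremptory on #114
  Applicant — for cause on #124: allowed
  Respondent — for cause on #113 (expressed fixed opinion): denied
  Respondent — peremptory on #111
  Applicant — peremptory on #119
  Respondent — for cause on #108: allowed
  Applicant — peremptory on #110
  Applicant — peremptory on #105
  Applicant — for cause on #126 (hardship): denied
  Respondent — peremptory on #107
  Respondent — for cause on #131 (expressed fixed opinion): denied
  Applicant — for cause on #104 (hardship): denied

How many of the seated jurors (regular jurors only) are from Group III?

Removed: #105, #107, #108, #110, #111, #114, #119, #124.
Seated jurors 1–12: #103, #104, #106, #109, #112, #113, #115, #116, #117, #118, #120, #121 (alternates #122 not counted).
Of those, in Group III: #106, #113, #117, #118 → 4.

4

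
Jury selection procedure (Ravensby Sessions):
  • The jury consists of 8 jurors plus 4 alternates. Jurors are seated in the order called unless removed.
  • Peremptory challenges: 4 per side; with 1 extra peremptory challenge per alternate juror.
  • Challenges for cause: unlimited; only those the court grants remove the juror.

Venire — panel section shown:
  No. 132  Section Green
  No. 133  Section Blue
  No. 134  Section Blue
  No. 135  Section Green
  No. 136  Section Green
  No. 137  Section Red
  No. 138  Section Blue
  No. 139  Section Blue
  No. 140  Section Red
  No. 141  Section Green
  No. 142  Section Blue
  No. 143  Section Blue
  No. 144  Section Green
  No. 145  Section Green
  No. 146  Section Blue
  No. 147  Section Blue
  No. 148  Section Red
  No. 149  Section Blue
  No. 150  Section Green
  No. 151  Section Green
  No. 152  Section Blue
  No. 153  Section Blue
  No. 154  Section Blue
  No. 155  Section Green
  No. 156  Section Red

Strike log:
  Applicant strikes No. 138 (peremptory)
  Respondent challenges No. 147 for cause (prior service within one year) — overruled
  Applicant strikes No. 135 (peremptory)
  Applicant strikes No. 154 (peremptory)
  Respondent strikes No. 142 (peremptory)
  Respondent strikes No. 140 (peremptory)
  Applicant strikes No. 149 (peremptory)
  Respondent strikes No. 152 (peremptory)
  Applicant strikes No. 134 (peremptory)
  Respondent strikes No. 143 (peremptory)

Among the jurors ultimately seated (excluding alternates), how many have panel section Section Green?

Removed: #134, #135, #138, #140, #142, #143, #149, #152, #154.
Seated jurors 1–8: #132, #133, #136, #137, #139, #141, #144, #145 (alternates #146, #147, #148, #150 not counted).
Of those, in Section Green: #132, #136, #141, #144, #145 → 5.

5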